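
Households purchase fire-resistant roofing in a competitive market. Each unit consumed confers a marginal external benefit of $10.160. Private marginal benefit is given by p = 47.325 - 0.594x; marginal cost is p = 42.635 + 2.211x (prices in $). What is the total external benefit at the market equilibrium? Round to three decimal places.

$16.988

Market equilibrium (private): 42.635 + 2.211x = 47.325 - 0.594x → x_m = 1.6720.
Total external benefit = MEB × x_m = 10.160 × 1.6720 = 16.9875.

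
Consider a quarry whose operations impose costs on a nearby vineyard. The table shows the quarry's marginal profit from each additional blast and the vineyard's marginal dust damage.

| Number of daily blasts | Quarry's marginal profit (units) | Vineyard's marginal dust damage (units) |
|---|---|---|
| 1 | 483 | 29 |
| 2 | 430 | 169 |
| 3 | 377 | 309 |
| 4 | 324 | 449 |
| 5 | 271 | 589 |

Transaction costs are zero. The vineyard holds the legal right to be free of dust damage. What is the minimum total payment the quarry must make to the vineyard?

Efficient level: marginal profit ≥ marginal dust damage through level 3, so k* = 3.
With the vineyard holding the right, the quarry must at least compensate total damage at k*: 29 + 169 + 309 = 507.

507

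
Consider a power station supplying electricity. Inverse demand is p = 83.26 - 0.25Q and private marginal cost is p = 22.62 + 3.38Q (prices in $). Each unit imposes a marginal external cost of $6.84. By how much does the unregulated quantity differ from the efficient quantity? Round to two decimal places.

1.88 units

Market equilibrium (private): 22.62 + 3.38Q = 83.26 - 0.25Q → Q_m = 16.7052.
Social marginal cost = private MC + MEC = 29.46 + 3.38Q.
Set SMC = demand: 29.46 + 3.38Q = 83.26 - 0.25Q → Q* = 14.8209.
Gap = |16.7052 − 14.8209| = 1.8843.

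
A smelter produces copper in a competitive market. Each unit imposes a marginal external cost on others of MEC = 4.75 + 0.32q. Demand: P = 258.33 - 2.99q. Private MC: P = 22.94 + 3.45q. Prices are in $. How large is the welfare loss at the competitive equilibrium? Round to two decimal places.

DWL = $20.01

Market equilibrium (private): 22.94 + 3.45q = 258.33 - 2.99q → q_m = 36.5512.
Social marginal cost = private MC + MEC = 27.69 + 3.77q.
Set SMC = demand: 27.69 + 3.77q = 258.33 - 2.99q → q* = 34.1183.
Between q* and q_m the wedge SMC − demand runs linearly from 0 to MEC(q_m), so the loss is a triangle.
DWL = ½ × 2.4329 × 16.4464 = 20.0062.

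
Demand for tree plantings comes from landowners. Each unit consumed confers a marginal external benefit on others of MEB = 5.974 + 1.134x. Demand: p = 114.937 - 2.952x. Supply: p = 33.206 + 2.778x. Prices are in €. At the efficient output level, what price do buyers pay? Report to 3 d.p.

P = €58.604

Social marginal benefit = demand + MEB = 120.911 - 1.818x.
Set SMB = MC: 120.911 - 1.818x = 33.206 + 2.778x → x* = 19.0829.
Consumer price on the demand curve at x*: 114.937 − 2.952×19.0829 = 58.6043.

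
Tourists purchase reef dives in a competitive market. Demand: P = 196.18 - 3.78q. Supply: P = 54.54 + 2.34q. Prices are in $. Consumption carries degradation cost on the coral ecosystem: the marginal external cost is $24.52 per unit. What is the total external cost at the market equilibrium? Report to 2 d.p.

Market equilibrium (private): 54.54 + 2.34q = 196.18 - 3.78q → q_m = 23.1438.
Total external cost = MEC × q_m = 24.52 × 23.1438 = 567.4860.

$567.49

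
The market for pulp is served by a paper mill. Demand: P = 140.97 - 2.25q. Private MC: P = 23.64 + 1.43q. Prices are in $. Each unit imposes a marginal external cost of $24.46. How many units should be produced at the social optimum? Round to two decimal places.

q* = 25.24

Social marginal cost = private MC + MEC = 48.10 + 1.43q.
Set SMC = demand: 48.10 + 1.43q = 140.97 - 2.25q → q* = 25.2364.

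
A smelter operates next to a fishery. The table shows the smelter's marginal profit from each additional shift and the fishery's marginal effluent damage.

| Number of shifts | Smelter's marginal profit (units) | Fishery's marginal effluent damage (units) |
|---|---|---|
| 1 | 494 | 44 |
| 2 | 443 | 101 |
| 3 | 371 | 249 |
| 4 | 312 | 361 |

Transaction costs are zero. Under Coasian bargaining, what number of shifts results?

3

Bargaining reaches the level where marginal profit last exceeds marginal effluent damage.
That holds through level 3 (371 ≥ 249) but not at 4 (312 < 361).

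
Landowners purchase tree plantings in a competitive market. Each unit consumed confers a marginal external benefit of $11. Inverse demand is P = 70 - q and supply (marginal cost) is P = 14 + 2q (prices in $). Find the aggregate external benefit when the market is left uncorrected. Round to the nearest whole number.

$205

Market equilibrium (private): 14 + 2q = 70 - q → q_m = 18.6667.
Total external benefit = MEB × q_m = 11 × 18.6667 = 205.3337.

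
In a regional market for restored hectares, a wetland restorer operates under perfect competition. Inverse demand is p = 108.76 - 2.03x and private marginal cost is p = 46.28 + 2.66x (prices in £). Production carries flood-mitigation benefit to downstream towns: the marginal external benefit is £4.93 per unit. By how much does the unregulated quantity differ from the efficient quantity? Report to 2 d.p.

1.05 units

Market equilibrium (private): 46.28 + 2.66x = 108.76 - 2.03x → x_m = 13.3220.
Social marginal cost = private MC − MEB = 41.35 + 2.66x.
Set SMC = demand: 41.35 + 2.66x = 108.76 - 2.03x → x* = 14.3731.
Gap = |13.3220 − 14.3731| = 1.0511.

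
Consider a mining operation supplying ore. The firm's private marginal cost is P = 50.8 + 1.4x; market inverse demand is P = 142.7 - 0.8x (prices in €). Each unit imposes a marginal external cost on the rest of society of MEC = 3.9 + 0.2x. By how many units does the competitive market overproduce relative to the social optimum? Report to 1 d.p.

5.1 units

Market equilibrium (private): 50.8 + 1.4x = 142.7 - 0.8x → x_m = 41.7727.
Social marginal cost = private MC + MEC = 54.7 + 1.6x.
Set SMC = demand: 54.7 + 1.6x = 142.7 - 0.8x → x* = 36.6667.
Gap = |41.7727 − 36.6667| = 5.1060.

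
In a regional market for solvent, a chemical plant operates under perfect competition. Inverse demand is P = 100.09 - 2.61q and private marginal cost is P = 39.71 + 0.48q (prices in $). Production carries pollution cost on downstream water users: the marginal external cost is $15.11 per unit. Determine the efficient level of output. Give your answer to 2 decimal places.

q* = 14.65

Social marginal cost = private MC + MEC = 54.82 + 0.48q.
Set SMC = demand: 54.82 + 0.48q = 100.09 - 2.61q → q* = 14.6505.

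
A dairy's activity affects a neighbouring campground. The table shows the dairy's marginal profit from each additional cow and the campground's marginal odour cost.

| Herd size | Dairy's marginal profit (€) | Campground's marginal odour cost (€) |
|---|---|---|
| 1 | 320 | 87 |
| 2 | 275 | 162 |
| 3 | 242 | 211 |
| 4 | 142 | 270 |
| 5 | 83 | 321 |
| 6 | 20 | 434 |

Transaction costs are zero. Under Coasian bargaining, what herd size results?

Bargaining reaches the level where marginal profit last exceeds marginal odour cost.
That holds through level 3 (242 ≥ 211) but not at 4 (142 < 270).

3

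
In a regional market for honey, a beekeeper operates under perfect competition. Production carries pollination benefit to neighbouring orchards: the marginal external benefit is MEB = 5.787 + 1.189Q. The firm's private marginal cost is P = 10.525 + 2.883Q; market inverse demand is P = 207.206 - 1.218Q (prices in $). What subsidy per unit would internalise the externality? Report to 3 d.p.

subsidy = $88.457 per unit

Social marginal cost = private MC − MEB = 4.738 + 1.694Q.
Set SMC = demand: 4.738 + 1.694Q = 207.206 - 1.218Q → Q* = 69.5288.
The Pigouvian subsidy equals MEB at Q*: 5.787 + 1.189×69.5288 = 88.4567.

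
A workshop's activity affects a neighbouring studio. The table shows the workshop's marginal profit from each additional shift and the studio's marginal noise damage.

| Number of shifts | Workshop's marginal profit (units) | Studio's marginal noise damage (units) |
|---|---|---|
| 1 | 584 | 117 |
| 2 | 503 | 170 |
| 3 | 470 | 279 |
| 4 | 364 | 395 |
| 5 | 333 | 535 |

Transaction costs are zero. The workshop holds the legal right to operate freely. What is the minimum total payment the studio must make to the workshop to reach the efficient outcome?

697

Left alone the workshop would choose level 5 (marginal profit stays positive).
Efficient level: k* = 3 (marginal profit ≥ marginal noise damage through 3).
The studio must at least cover the workshop's forgone profit from cutting 5→3: 364 + 333 = 697.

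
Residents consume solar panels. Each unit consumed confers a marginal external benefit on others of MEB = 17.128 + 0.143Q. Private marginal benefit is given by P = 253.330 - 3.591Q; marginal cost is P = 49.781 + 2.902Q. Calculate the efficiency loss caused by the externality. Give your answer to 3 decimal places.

DWL = 36.774

Market equilibrium (private): 49.781 + 2.902Q = 253.330 - 3.591Q → Q_m = 31.3490.
Social marginal benefit = demand + MEB = 270.458 - 3.448Q.
Set SMB = MC: 270.458 - 3.448Q = 49.781 + 2.902Q → Q* = 34.7523.
Height of the DWL triangle at Q_m is SMB(Q_m) − MC(Q_m) = MEB(Q_m) = 21.6109.
DWL = ½ × 3.4033 × 21.6109 = 36.7742.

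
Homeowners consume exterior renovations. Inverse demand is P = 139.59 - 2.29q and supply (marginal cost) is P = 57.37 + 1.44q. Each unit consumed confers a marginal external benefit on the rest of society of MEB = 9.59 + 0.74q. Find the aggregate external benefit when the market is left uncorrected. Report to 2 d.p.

Market equilibrium (private): 57.37 + 1.44q = 139.59 - 2.29q → q_m = 22.0429.
Total external benefit = ∫₀^{q_m} (9.59 + 0.74q) dq = 9.59×22.0429 + ½×0.74×22.0429² = 391.1705.

391.17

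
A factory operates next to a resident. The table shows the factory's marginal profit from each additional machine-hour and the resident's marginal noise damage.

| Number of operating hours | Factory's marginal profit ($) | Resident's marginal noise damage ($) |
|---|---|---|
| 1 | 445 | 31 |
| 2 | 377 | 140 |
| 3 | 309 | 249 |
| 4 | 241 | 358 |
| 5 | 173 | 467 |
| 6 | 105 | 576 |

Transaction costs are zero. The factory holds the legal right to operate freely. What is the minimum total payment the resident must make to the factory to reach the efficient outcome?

Left alone the factory would choose level 6 (marginal profit stays positive).
Efficient level: k* = 3 (marginal profit ≥ marginal noise damage through 3).
The resident must at least cover the factory's forgone profit from cutting 6→3: 241 + 173 + 105 = 519.

$519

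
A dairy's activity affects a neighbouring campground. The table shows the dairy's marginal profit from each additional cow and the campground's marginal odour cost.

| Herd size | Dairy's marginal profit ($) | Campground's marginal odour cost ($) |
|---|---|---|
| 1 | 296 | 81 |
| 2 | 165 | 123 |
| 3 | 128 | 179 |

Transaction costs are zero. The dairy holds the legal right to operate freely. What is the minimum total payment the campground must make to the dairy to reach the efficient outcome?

Left alone the dairy would choose level 3 (marginal profit stays positive).
Efficient level: k* = 2 (marginal profit ≥ marginal odour cost through 2).
The campground must at least cover the dairy's forgone profit from cutting 3→2: 128 = 128.

$128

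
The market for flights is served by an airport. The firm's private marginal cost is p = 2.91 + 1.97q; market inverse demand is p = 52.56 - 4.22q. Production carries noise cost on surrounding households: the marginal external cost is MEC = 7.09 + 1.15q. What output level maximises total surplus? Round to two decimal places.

q* = 5.80

Social marginal cost = private MC + MEC = 10.00 + 3.12q.
Set SMC = demand: 10.00 + 3.12q = 52.56 - 4.22q → q* = 5.7984.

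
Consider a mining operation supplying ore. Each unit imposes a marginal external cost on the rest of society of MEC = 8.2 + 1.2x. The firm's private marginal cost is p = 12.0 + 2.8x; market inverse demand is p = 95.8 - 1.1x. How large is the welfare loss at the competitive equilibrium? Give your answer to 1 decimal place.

DWL = 113.2

Market equilibrium (private): 12.0 + 2.8x = 95.8 - 1.1x → x_m = 21.4872.
Social marginal cost = private MC + MEC = 20.2 + 4.0x.
Set SMC = demand: 20.2 + 4.0x = 95.8 - 1.1x → x* = 14.8235.
The welfare-loss triangle has base |x_m − x*| and height MEC(x_m) (the vertical gap between SMC and demand is zero at x* and MEC at x_m).
DWL = ½ × 6.6637 × 33.9846 = 113.2316.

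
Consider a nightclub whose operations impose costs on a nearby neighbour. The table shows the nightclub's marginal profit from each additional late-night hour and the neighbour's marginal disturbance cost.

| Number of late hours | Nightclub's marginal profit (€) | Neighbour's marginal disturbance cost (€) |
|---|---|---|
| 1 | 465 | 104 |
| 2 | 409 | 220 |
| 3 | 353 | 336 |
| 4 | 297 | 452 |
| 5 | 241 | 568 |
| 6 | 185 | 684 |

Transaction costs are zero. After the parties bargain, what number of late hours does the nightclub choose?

Bargaining reaches the level where marginal profit last exceeds marginal disturbance cost.
That holds through level 3 (353 ≥ 336) but not at 4 (297 < 452).

3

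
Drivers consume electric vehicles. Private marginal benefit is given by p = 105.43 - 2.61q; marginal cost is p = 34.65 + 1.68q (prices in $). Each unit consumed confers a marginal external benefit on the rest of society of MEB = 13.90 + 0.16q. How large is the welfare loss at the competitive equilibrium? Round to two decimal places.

DWL = $33.12

Market equilibrium (private): 34.65 + 1.68q = 105.43 - 2.61q → q_m = 16.4988.
Social marginal benefit = demand + MEB = 119.33 - 2.45q.
Set SMB = MC: 119.33 - 2.45q = 34.65 + 1.68q → q* = 20.5036.
The loss is the area between SMB and MC from q* to q_m; with linear curves that's a triangle of height MEB(q_m).
DWL = ½ × 4.0048 × 16.5398 = 33.1193.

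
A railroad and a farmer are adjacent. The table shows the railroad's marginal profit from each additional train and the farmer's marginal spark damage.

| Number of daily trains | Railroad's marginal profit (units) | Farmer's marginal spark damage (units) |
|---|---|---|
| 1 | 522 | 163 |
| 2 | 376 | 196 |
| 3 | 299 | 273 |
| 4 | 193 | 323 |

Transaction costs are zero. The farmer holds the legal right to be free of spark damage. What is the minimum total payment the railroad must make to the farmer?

Efficient level: marginal profit ≥ marginal spark damage through level 3, so k* = 3.
With the farmer holding the right, the railroad must at least compensate total damage at k*: 163 + 196 + 273 = 632.

632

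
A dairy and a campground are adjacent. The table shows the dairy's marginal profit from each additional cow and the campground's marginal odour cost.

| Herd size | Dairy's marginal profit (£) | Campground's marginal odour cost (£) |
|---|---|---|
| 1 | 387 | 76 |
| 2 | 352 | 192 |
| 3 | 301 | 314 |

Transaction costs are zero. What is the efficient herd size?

2

Bargaining reaches the level where marginal profit last exceeds marginal odour cost.
That holds through level 2 (352 ≥ 192) but not at 3 (301 < 314).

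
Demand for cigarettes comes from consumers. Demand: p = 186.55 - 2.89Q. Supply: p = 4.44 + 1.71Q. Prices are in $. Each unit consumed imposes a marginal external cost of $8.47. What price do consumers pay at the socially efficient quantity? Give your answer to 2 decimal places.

P = $77.46

Social marginal benefit = demand − MEC = 178.08 - 2.89Q.
Set SMB = MC: 178.08 - 2.89Q = 4.44 + 1.71Q → Q* = 37.7478.
Consumer price on the demand curve at Q*: 186.55 − 2.89×37.7478 = 77.4589.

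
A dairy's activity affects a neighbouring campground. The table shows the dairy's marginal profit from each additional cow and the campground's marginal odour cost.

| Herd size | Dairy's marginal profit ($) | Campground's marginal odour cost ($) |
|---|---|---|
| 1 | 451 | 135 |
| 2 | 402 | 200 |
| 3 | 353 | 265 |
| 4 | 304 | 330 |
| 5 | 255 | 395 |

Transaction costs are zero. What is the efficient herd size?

Bargaining reaches the level where marginal profit last exceeds marginal odour cost.
That holds through level 3 (353 ≥ 265) but not at 4 (304 < 330).

3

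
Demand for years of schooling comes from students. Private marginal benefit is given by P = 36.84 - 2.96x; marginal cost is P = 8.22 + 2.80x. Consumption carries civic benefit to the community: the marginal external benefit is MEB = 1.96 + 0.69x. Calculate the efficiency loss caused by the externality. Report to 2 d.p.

Market equilibrium (private): 8.22 + 2.80x = 36.84 - 2.96x → x_m = 4.9688.
Social marginal benefit = demand + MEB = 38.80 - 2.27x.
Set SMB = MC: 38.80 - 2.27x = 8.22 + 2.80x → x* = 6.0316.
Between x* and x_m the wedge SMB − MC runs linearly from 0 to MEB(x_m), so the loss is a triangle.
DWL = ½ × 1.0628 × 5.3884 = 2.8634.

DWL = 2.86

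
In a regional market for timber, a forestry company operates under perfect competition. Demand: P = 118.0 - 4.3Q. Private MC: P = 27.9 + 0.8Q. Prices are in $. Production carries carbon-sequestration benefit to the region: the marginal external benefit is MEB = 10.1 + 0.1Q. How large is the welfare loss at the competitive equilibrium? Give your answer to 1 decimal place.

Market equilibrium (private): 27.9 + 0.8Q = 118.0 - 4.3Q → Q_m = 17.6667.
Social marginal cost = private MC − MEB = 17.8 + 0.7Q.
Set SMC = demand: 17.8 + 0.7Q = 118.0 - 4.3Q → Q* = 20.0400.
The loss is the area between SMC and demand from Q* to Q_m; with linear curves that's a triangle of height MEB(Q_m).
DWL = ½ × 2.3733 × 11.8667 = 14.0816.

DWL = $14.1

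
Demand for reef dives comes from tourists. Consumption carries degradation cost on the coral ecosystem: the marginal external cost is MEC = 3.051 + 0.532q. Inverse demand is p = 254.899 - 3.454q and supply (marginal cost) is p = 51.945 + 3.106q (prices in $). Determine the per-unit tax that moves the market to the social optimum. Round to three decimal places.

tax = $18.047 per unit

Social marginal benefit = demand − MEC = 251.848 - 3.986q.
Set SMB = MC: 251.848 - 3.986q = 51.945 + 3.106q → q* = 28.1871.
The Pigouvian tax equals MEC at q*: 3.051 + 0.532×28.1871 = 18.0465.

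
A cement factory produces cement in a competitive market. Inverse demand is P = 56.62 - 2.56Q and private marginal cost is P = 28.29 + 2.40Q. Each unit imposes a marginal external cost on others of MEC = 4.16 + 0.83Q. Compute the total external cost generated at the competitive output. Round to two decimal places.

Market equilibrium (private): 28.29 + 2.40Q = 56.62 - 2.56Q → Q_m = 5.7117.
Total external cost = ∫₀^{Q_m} (4.16 + 0.83Q) dQ = 4.16×5.7117 + ½×0.83×5.7117² = 37.2994.

37.30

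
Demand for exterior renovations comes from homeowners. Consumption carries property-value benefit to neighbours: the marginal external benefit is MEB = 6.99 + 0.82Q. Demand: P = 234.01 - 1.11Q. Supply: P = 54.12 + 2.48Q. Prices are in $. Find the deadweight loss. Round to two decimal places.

DWL = $417.26

Market equilibrium (private): 54.12 + 2.48Q = 234.01 - 1.11Q → Q_m = 50.1086.
Social marginal benefit = demand + MEB = 241.00 - 0.29Q.
Set SMB = MC: 241.00 - 0.29Q = 54.12 + 2.48Q → Q* = 67.4657.
The welfare-loss triangle has base |Q_m − Q*| and height MEB(Q_m) (the vertical gap between SMB and MC is zero at Q* and MEB at Q_m).
DWL = ½ × 17.3571 × 48.0791 = 417.2569.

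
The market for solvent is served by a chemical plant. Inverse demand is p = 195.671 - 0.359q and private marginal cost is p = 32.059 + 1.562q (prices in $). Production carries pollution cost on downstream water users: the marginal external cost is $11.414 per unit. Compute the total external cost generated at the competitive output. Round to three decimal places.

Market equilibrium (private): 32.059 + 1.562q = 195.671 - 0.359q → q_m = 85.1702.
Total external cost = MEC × q_m = 11.414 × 85.1702 = 972.1327.

$972.133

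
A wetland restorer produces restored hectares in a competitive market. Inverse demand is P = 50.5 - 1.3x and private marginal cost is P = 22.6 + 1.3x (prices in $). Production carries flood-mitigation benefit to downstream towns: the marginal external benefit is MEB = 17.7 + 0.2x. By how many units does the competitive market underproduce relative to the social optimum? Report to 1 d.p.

Market equilibrium (private): 22.6 + 1.3x = 50.5 - 1.3x → x_m = 10.7308.
Social marginal cost = private MC − MEB = 4.9 + 1.1x.
Set SMC = demand: 4.9 + 1.1x = 50.5 - 1.3x → x* = 19.0000.
Gap = |10.7308 − 19.0000| = 8.2692.

8.3 units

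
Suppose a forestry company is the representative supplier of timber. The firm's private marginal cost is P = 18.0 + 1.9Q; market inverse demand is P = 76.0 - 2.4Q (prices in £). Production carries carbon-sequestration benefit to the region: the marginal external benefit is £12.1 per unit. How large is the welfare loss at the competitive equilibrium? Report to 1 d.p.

Market equilibrium (private): 18.0 + 1.9Q = 76.0 - 2.4Q → Q_m = 13.4884.
Social marginal cost = private MC − MEB = 5.9 + 1.9Q.
Set SMC = demand: 5.9 + 1.9Q = 76.0 - 2.4Q → Q* = 16.3023.
Height of the DWL triangle at Q_m is demand(Q_m) − SMC(Q_m) = MEB(Q_m) = 12.1000.
DWL = ½ × 2.8139 × 12.1000 = 17.0241.

DWL = £17.0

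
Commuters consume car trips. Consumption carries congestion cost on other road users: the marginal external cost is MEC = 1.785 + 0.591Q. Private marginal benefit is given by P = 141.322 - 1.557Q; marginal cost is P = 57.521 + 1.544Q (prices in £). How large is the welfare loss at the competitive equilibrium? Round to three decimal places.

Market equilibrium (private): 57.521 + 1.544Q = 141.322 - 1.557Q → Q_m = 27.0239.
Social marginal benefit = demand − MEC = 139.537 - 2.148Q.
Set SMB = MC: 139.537 - 2.148Q = 57.521 + 1.544Q → Q* = 22.2145.
The welfare-loss triangle has base |Q_m − Q*| and height MEC(Q_m) (the vertical gap between SMB and MC is zero at Q* and MEC at Q_m).
DWL = ½ × 4.8094 × 17.7561 = 42.6981.

DWL = £42.698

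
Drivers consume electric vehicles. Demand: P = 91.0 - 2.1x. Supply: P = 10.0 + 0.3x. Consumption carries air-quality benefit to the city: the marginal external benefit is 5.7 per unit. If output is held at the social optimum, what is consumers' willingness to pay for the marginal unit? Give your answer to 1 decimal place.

Social marginal benefit = demand + MEB = 96.7 - 2.1x.
Set SMB = MC: 96.7 - 2.1x = 10.0 + 0.3x → x* = 36.1250.
Consumer price on the demand curve at x*: 91.0 − 2.1×36.1250 = 15.1375.

P = 15.1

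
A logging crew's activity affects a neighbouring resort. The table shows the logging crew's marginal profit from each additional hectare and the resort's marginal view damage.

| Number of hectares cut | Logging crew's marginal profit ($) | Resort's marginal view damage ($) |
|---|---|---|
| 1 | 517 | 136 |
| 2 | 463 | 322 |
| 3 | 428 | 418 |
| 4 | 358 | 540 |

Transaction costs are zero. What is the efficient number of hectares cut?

3

Bargaining reaches the level where marginal profit last exceeds marginal view damage.
That holds through level 3 (428 ≥ 418) but not at 4 (358 < 540).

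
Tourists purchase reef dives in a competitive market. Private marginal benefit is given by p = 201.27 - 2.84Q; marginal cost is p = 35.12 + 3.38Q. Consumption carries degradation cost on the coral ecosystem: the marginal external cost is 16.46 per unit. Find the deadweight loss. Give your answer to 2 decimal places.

DWL = 21.78

Market equilibrium (private): 35.12 + 3.38Q = 201.27 - 2.84Q → Q_m = 26.7122.
Social marginal benefit = demand − MEC = 184.81 - 2.84Q.
Set SMB = MC: 184.81 - 2.84Q = 35.12 + 3.38Q → Q* = 24.0659.
The loss is the area between SMB and MC from Q* to Q_m; with linear curves that's a triangle of height MEC(Q_m).
DWL = ½ × 2.6463 × 16.4600 = 21.7790.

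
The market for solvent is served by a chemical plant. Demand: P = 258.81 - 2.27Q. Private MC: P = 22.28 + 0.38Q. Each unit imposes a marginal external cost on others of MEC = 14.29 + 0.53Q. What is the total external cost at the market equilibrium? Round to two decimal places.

3386.66

Market equilibrium (private): 22.28 + 0.38Q = 258.81 - 2.27Q → Q_m = 89.2566.
Total external cost = ∫₀^{Q_m} (14.29 + 0.53Q) dQ = 14.29×89.2566 + ½×0.53×89.2566² = 3386.6631.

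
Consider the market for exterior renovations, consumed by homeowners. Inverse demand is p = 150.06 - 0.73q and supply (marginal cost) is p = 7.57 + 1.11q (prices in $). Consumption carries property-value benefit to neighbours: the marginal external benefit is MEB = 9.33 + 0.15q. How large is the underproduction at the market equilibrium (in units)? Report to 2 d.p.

Market equilibrium (private): 7.57 + 1.11q = 150.06 - 0.73q → q_m = 77.4402.
Social marginal benefit = demand + MEB = 159.39 - 0.58q.
Set SMB = MC: 159.39 - 0.58q = 7.57 + 1.11q → q* = 89.8343.
Gap = |77.4402 − 89.8343| = 12.3941.

12.39 units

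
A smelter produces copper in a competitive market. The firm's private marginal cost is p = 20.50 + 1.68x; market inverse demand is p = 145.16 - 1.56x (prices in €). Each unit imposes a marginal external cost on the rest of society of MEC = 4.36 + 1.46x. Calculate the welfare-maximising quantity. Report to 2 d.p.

Social marginal cost = private MC + MEC = 24.86 + 3.14x.
Set SMC = demand: 24.86 + 3.14x = 145.16 - 1.56x → x* = 25.5957.

x* = 25.60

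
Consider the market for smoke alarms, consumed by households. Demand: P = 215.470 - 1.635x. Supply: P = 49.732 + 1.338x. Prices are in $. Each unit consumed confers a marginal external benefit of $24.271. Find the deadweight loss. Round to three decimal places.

Market equilibrium (private): 49.732 + 1.338x = 215.470 - 1.635x → x_m = 55.7477.
Social marginal benefit = demand + MEB = 239.741 - 1.635x.
Set SMB = MC: 239.741 - 1.635x = 49.732 + 1.338x → x* = 63.9115.
Height of the DWL triangle at x_m is SMB(x_m) − MC(x_m) = MEB(x_m) = 24.2710.
DWL = ½ × 8.1638 × 24.2710 = 99.0718.

DWL = $99.072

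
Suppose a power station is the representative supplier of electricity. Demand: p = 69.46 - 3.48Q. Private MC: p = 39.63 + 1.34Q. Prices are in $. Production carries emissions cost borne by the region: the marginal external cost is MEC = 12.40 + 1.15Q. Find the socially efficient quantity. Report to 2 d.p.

Social marginal cost = private MC + MEC = 52.03 + 2.49Q.
Set SMC = demand: 52.03 + 2.49Q = 69.46 - 3.48Q → Q* = 2.9196.

Q* = 2.92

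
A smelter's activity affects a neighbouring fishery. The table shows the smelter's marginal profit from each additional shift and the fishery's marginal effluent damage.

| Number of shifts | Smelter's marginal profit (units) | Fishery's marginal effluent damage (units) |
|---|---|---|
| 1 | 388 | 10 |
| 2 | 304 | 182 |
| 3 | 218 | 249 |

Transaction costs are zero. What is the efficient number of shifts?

2

Bargaining reaches the level where marginal profit last exceeds marginal effluent damage.
That holds through level 2 (304 ≥ 182) but not at 3 (218 < 249).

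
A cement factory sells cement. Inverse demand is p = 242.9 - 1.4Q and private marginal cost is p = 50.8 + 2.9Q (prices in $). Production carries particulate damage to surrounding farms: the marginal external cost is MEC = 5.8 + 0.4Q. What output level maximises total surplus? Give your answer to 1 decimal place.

Q* = 39.6

Social marginal cost = private MC + MEC = 56.6 + 3.3Q.
Set SMC = demand: 56.6 + 3.3Q = 242.9 - 1.4Q → Q* = 39.6383.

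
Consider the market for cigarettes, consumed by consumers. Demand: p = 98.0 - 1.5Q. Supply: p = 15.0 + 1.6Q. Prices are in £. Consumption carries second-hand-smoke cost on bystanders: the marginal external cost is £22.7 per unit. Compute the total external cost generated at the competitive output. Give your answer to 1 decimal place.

Market equilibrium (private): 15.0 + 1.6Q = 98.0 - 1.5Q → Q_m = 26.7742.
Total external cost = MEC × Q_m = 22.7 × 26.7742 = 607.7743.

£607.8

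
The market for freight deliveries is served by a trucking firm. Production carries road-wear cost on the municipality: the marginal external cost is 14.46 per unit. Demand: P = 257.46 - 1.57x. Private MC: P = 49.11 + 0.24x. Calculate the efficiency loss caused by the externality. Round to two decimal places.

DWL = 57.76

Market equilibrium (private): 49.11 + 0.24x = 257.46 - 1.57x → x_m = 115.1105.
Social marginal cost = private MC + MEC = 63.57 + 0.24x.
Set SMC = demand: 63.57 + 0.24x = 257.46 - 1.57x → x* = 107.1215.
The welfare-loss triangle has base |x_m − x*| and height MEC(x_m) (the vertical gap between SMC and demand is zero at x* and MEC at x_m).
DWL = ½ × 7.9890 × 14.4600 = 57.7605.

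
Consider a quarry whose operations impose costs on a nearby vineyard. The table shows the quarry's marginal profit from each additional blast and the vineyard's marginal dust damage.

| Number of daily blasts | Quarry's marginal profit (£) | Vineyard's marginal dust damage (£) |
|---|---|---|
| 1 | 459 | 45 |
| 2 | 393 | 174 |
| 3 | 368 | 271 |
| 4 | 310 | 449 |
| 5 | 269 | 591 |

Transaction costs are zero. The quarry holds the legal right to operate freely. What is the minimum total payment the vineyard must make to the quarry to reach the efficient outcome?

£579

Left alone the quarry would choose level 5 (marginal profit stays positive).
Efficient level: k* = 3 (marginal profit ≥ marginal dust damage through 3).
The vineyard must at least cover the quarry's forgone profit from cutting 5→3: 310 + 269 = 579.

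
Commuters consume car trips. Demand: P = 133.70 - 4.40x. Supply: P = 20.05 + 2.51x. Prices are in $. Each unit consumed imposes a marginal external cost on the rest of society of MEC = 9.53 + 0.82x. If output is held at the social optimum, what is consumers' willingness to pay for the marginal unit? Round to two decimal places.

P = $74.43

Social marginal benefit = demand − MEC = 124.17 - 5.22x.
Set SMB = MC: 124.17 - 5.22x = 20.05 + 2.51x → x* = 13.4696.
Consumer price on the demand curve at x*: 133.70 − 4.40×13.4696 = 74.4338.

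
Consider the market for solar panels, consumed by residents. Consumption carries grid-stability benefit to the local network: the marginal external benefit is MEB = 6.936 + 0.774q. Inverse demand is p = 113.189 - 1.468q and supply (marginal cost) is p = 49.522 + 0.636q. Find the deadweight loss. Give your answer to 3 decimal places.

DWL = 346.452

Market equilibrium (private): 49.522 + 0.636q = 113.189 - 1.468q → q_m = 30.2600.
Social marginal benefit = demand + MEB = 120.125 - 0.694q.
Set SMB = MC: 120.125 - 0.694q = 49.522 + 0.636q → q* = 53.0850.
Height of the DWL triangle at q_m is SMB(q_m) − MC(q_m) = MEB(q_m) = 30.3572.
DWL = ½ × 22.8250 × 30.3572 = 346.4515.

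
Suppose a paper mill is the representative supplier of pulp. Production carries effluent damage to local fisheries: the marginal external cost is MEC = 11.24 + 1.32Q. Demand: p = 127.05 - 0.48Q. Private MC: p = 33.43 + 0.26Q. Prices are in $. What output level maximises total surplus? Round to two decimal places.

Q* = 39.99

Social marginal cost = private MC + MEC = 44.67 + 1.58Q.
Set SMC = demand: 44.67 + 1.58Q = 127.05 - 0.48Q → Q* = 39.9903.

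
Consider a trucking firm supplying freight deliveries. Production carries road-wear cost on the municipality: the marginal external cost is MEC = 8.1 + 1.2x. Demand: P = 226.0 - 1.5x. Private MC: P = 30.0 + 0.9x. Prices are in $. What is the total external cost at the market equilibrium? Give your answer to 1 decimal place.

$4663.2

Market equilibrium (private): 30.0 + 0.9x = 226.0 - 1.5x → x_m = 81.6667.
Total external cost = ∫₀^{x_m} (8.1 + 1.2x) dx = 8.1×81.6667 + ½×1.2×81.6667² = 4663.1702.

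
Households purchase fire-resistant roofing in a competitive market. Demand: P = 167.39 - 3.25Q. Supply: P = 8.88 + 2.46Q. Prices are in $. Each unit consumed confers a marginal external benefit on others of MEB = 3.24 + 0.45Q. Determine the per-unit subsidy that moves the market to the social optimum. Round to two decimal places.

Social marginal benefit = demand + MEB = 170.63 - 2.80Q.
Set SMB = MC: 170.63 - 2.80Q = 8.88 + 2.46Q → Q* = 30.7510.
The Pigouvian subsidy equals MEB at Q*: 3.24 + 0.45×30.7510 = 17.0780.

subsidy = $17.08 per unit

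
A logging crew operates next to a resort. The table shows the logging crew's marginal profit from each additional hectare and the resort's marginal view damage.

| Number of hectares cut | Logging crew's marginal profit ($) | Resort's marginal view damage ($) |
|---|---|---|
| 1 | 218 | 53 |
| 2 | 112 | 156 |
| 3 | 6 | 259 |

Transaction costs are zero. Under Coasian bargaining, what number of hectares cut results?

1

Bargaining reaches the level where marginal profit last exceeds marginal view damage.
That holds through level 1 (218 ≥ 53) but not at 2 (112 < 156).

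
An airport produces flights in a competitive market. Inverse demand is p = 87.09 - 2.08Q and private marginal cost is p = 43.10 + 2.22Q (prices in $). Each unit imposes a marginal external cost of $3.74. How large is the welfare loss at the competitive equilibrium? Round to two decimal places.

DWL = $1.63

Market equilibrium (private): 43.10 + 2.22Q = 87.09 - 2.08Q → Q_m = 10.2302.
Social marginal cost = private MC + MEC = 46.84 + 2.22Q.
Set SMC = demand: 46.84 + 2.22Q = 87.09 - 2.08Q → Q* = 9.3605.
The welfare-loss triangle has base |Q_m − Q*| and height MEC(Q_m) (the vertical gap between SMC and demand is zero at Q* and MEC at Q_m).
DWL = ½ × 0.8697 × 3.7400 = 1.6263.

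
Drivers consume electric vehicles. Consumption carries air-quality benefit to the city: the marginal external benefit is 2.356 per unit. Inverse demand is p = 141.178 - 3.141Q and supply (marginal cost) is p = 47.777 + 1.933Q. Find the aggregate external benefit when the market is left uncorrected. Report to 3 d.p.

Market equilibrium (private): 47.777 + 1.933Q = 141.178 - 3.141Q → Q_m = 18.4078.
Total external benefit = MEB × Q_m = 2.356 × 18.4078 = 43.3688.

43.369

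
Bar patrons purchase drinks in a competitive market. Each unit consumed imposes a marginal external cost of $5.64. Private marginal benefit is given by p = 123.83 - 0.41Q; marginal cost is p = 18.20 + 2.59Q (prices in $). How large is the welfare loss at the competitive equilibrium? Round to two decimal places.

DWL = $5.30

Market equilibrium (private): 18.20 + 2.59Q = 123.83 - 0.41Q → Q_m = 35.2100.
Social marginal benefit = demand − MEC = 118.19 - 0.41Q.
Set SMB = MC: 118.19 - 0.41Q = 18.20 + 2.59Q → Q* = 33.3300.
Between Q* and Q_m the wedge MC − SMB runs linearly from 0 to MEC(Q_m), so the loss is a triangle.
DWL = ½ × 1.8800 × 5.6400 = 5.3016.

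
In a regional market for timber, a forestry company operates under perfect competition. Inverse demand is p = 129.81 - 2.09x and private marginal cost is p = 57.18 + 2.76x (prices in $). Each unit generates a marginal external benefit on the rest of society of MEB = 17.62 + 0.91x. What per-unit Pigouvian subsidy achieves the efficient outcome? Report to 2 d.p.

Social marginal cost = private MC − MEB = 39.56 + 1.85x.
Set SMC = demand: 39.56 + 1.85x = 129.81 - 2.09x → x* = 22.9061.
The Pigouvian subsidy equals MEB at x*: 17.62 + 0.91×22.9061 = 38.4646.

subsidy = $38.46 per unit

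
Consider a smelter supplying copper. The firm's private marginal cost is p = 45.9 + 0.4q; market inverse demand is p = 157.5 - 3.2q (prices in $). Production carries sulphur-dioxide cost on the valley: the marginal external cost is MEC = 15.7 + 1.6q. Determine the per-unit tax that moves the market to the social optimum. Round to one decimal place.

Social marginal cost = private MC + MEC = 61.6 + 2.0q.
Set SMC = demand: 61.6 + 2.0q = 157.5 - 3.2q → q* = 18.4423.
The Pigouvian tax equals MEC at q*: 15.7 + 1.6×18.4423 = 45.2077.

tax = $45.2 per unit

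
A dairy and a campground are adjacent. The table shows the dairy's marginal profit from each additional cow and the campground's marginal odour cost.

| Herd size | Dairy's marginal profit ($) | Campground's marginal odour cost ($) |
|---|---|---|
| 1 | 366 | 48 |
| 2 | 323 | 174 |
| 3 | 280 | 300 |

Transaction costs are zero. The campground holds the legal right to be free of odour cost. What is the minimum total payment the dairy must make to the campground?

Efficient level: marginal profit ≥ marginal odour cost through level 2, so k* = 2.
With the campground holding the right, the dairy must at least compensate total damage at k*: 48 + 174 = 222.

$222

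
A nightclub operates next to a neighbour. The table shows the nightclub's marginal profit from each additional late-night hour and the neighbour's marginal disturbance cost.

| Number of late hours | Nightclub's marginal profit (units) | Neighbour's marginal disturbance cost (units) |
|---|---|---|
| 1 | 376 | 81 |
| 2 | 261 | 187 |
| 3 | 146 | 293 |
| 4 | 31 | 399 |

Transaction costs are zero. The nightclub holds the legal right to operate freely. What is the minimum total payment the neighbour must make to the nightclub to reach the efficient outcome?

Left alone the nightclub would choose level 4 (marginal profit stays positive).
Efficient level: k* = 2 (marginal profit ≥ marginal disturbance cost through 2).
The neighbour must at least cover the nightclub's forgone profit from cutting 4→2: 146 + 31 = 177.

177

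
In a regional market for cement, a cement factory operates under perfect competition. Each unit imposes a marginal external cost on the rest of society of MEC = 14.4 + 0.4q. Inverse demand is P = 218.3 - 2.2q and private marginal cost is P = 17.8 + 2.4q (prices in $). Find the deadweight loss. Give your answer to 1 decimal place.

DWL = $101.3

Market equilibrium (private): 17.8 + 2.4q = 218.3 - 2.2q → q_m = 43.5870.
Social marginal cost = private MC + MEC = 32.2 + 2.8q.
Set SMC = demand: 32.2 + 2.8q = 218.3 - 2.2q → q* = 37.2200.
The welfare-loss triangle has base |q_m − q*| and height MEC(q_m) (the vertical gap between SMC and demand is zero at q* and MEC at q_m).
DWL = ½ × 6.3670 × 31.8348 = 101.3461.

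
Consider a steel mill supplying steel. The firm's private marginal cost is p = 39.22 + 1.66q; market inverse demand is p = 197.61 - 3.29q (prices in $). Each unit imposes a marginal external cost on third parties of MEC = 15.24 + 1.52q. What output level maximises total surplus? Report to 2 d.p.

Social marginal cost = private MC + MEC = 54.46 + 3.18q.
Set SMC = demand: 54.46 + 3.18q = 197.61 - 3.29q → q* = 22.1252.

q* = 22.13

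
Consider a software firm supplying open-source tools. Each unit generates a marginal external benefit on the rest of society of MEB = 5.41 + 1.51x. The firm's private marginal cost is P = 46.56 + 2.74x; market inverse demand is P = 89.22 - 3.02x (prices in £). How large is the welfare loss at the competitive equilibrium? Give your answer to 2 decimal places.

Market equilibrium (private): 46.56 + 2.74x = 89.22 - 3.02x → x_m = 7.4063.
Social marginal cost = private MC − MEB = 41.15 + 1.23x.
Set SMC = demand: 41.15 + 1.23x = 89.22 - 3.02x → x* = 11.3106.
Height of the DWL triangle at x_m is demand(x_m) − SMC(x_m) = MEB(x_m) = 16.5934.
DWL = ½ × 3.9043 × 16.5934 = 32.3928.

DWL = £32.39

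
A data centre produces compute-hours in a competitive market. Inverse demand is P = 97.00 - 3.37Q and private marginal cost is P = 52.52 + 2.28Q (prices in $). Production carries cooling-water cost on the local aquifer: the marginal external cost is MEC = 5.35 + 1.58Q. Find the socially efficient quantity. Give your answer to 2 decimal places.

Social marginal cost = private MC + MEC = 57.87 + 3.86Q.
Set SMC = demand: 57.87 + 3.86Q = 97.00 - 3.37Q → Q* = 5.4122.

Q* = 5.41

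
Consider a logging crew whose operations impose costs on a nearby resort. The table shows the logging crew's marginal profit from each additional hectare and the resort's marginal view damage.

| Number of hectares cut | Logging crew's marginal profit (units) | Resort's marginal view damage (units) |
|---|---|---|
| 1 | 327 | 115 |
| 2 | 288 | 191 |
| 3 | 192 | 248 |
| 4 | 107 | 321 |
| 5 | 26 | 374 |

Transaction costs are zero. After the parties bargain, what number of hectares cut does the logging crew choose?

2

Bargaining reaches the level where marginal profit last exceeds marginal view damage.
That holds through level 2 (288 ≥ 191) but not at 3 (192 < 248).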